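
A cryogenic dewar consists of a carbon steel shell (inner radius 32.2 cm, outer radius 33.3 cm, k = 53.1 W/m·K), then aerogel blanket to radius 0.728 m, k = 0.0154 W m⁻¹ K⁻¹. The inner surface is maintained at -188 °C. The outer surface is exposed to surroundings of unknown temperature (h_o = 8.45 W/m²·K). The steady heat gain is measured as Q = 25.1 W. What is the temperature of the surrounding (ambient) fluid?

T_out = 23.8 °C

Series resistances:
  R_carbon steel = (1/0.322 − 1/0.333)/(4πk) = 0.1026/(4π·53.1) = 1.537×10^-4 K/W
  R_aerogel blanket = (1/0.333 − 1/0.728)/(4πk) = 1.629/(4π·0.0154) = 8.420 K/W
  R_conv,out = 1/(4πr²h) = 1/(4π·0.728²·8.45) = 0.01777 K/W
ΣR = 8.438 K/W
ΔT = Q·ΣR = 25.1 × 8.438 = 211.8 K
Heat flows inward, so T_out = T_in + ΔT = -188 + 211.8 = 23.8 °C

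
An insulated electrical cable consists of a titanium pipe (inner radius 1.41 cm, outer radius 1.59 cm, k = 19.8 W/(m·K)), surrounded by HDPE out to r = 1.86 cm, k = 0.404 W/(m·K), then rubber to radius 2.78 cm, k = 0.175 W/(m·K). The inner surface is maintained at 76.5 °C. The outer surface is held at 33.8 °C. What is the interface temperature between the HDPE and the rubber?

T = 70.2 °C

Resistance network (inner→outer):
  R'_titanium = ln(0.0159/0.0141)/(2πk) = 0.1201/(2π·19.8) = 9.657×10^-4 m·K/W
  R'_HDPE = ln(0.0186/0.0159)/(2πk) = 0.1568/(2π·0.404) = 0.06179 m·K/W
  R'_rubber = ln(0.0278/0.0186)/(2πk) = 0.4019/(2π·0.175) = 0.3655 m·K/W
ΣR = 9.657×10^-4 + 0.06179 + 0.3655 = 0.4283 m·K/W
Q' = ΔT/ΣR = (76.5 °C − 33.8 °C)/0.4283 = 99.70 W/m
From the inner boundary to the HDPE/rubber interface, ΣR_partial = 0.06276 m·K/W.
T_interface = T_in − Q'·ΣR_partial = 76.5 °C − (99.70)(0.06276) = 70.2 °C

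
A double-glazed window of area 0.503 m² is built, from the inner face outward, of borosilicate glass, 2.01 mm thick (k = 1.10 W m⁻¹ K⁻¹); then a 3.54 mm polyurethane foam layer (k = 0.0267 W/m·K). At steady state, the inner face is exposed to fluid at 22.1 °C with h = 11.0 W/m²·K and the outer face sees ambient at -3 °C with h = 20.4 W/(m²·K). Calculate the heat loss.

Series thermal resistances, inner to outer:
  R_conv,in = 1/(hA) = 1/(11.0·0.503) = 0.1807 K/W
  R_borosilicate glass = L/(kA) = 0.00201/(1.10·0.503) = 0.003633 K/W
  R_polyurethane foam = L/(kA) = 0.00354/(0.0267·0.503) = 0.2636 K/W
  R_conv,out = 1/(hA) = 1/(20.4·0.503) = 0.09745 K/W
ΣR = 0.1807 + 0.003633 + 0.2636 + 0.09745 = 0.5454 K/W
Q = ΔT/ΣR = (22.1 °C − -3 °C)/0.5454 = 46.0 W

Q = 46.0 W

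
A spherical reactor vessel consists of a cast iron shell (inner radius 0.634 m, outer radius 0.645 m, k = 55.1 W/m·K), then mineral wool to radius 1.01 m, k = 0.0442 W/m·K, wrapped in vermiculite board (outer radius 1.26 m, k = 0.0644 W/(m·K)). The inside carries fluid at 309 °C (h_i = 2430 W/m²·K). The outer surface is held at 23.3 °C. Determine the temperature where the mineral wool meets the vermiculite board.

Treat each layer as a resistance in series:
  R_conv,in = 1/(4πr²h) = 1/(4π·0.634²·2430) = 8.147×10^-5 K/W
  R_cast iron = (1/0.634 − 1/0.645)/(4πk) = 0.02690/(4π·55.1) = 3.885×10^-5 K/W
  R_mineral wool = (1/0.645 − 1/1.01)/(4πk) = 0.5603/(4π·0.0442) = 1.009 K/W
  R_vermiculite board = (1/1.01 − 1/1.26)/(4πk) = 0.1964/(4π·0.0644) = 0.2427 K/W
ΣR = 8.147×10^-5 + 3.885×10^-5 + 1.009 + 0.2427 = 1.252 K/W
Q = ΔT/ΣR = (309 °C − 23.3 °C)/1.252 = 228.2 W
From the inner boundary to the mineral wool/vermiculite board interface, ΣR_partial = 1.009 K/W.
T_interface = T_in − Q·ΣR_partial = 309 °C − (228.2)(1.009) = 78.7 °C

T = 78.7 °C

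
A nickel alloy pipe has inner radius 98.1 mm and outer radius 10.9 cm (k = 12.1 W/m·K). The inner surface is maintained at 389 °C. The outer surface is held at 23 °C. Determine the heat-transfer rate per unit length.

Q' = 264 kW/m

Q' = 2πk·ΔT/ln(r₂/r₁) = 2π × 12.1 × 366 / ln(0.109/0.0981) = 2.64×10^5 W/m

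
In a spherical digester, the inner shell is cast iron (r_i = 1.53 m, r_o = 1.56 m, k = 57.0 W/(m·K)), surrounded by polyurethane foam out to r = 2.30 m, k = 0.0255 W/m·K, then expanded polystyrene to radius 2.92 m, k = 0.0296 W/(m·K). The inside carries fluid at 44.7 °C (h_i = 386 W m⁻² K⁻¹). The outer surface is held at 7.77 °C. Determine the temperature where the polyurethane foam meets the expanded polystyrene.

T = 18.0 °C

Resistance network (inner→outer):
  R_conv,in = 1/(4πr²h) = 1/(4π·1.53²·386) = 8.807×10^-5 K/W
  R_cast iron = (1/1.53 − 1/1.56)/(4πk) = 0.01257/(4π·57.0) = 1.755×10^-5 K/W
  R_polyurethane foam = (1/1.56 − 1/2.30)/(4πk) = 0.2062/(4π·0.0255) = 0.6436 K/W
  R_expanded polystyrene = (1/2.30 − 1/2.92)/(4πk) = 0.09232/(4π·0.0296) = 0.2482 K/W
ΣR = 8.807×10^-5 + 1.755×10^-5 + 0.6436 + 0.2482 = 0.8919 K/W
Q = ΔT/ΣR = (44.7 °C − 7.77 °C)/0.8919 = 41.41 W
From the inner boundary to the polyurethane foam/expanded polystyrene interface, ΣR_partial = 0.6437 K/W.
T_interface = T_in − Q·ΣR_partial = 44.7 °C − (41.41)(0.6437) = 18.0 °C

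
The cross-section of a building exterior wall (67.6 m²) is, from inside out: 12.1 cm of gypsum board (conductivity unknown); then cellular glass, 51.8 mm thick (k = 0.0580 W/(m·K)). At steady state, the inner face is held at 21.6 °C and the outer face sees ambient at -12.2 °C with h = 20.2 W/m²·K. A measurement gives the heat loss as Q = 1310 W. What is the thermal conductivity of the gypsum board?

k = 0.151 W/m·K

ΣR = ΔT/Q = |21.6 − -12.2|/1310 = 0.02580 K/W
Known resistances:
  R_cellular glass = L/(kA) = 0.0518/(0.0580·67.6) = 0.01321 K/W
  R_conv,out = 1/(hA) = 1/(20.2·67.6) = 7.323×10^-4 K/W
R_gypsum board = ΣR − ΣR_known = 0.02580 − 0.01394 = 0.01186 K/W
L/(kA) = 0.01186 ⇒ k = 0.121/(0.01186·67.6) = 0.151 W/m·K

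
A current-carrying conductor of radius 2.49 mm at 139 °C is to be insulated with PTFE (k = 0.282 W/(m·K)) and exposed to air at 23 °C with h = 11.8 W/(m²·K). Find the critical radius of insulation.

r_cr = 2.39 cm

For a cylinder, r_cr = k_ins/h = 0.282/11.8 = 0.0239 m = 2.39 cm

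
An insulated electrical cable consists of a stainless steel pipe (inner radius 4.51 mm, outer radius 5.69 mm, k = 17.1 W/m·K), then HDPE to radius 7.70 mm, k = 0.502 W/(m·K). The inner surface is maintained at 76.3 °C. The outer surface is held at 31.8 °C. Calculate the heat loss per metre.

Series thermal resistances, inner to outer:
  R'_stainless steel = ln(0.00569/0.00451)/(2πk) = 0.2324/(2π·17.1) = 0.002163 m·K/W
  R'_HDPE = ln(0.00770/0.00569)/(2πk) = 0.3025/(2π·0.502) = 0.09591 m·K/W
ΣR = 0.002163 + 0.09591 = 0.09807 m·K/W
Q' = ΔT/ΣR = (76.3 °C − 31.8 °C)/0.09807 = 454 W/m

Q' = 454 W/m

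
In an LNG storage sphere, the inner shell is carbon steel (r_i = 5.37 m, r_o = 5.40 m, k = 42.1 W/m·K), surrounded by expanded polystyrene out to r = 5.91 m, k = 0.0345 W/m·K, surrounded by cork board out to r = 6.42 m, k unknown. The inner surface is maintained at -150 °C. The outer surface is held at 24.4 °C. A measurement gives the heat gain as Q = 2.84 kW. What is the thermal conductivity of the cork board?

ΣR = ΔT/Q = |-150 − 24.4|/2840 = 0.06141 K/W
Known resistances:
  R_carbon steel = (1/5.37 − 1/5.40)/(4πk) = 0.001035/(4π·42.1) = 1.956×10^-6 K/W
  R_expanded polystyrene = (1/5.40 − 1/5.91)/(4πk) = 0.01598/(4π·0.0345) = 0.03686 K/W
R_cork board = ΣR − ΣR_known = 0.06141 − 0.03686 = 0.02455 K/W
(1/r₁−1/r₂)/(4πk) = 0.02455 ⇒ k = 0.01344/(4π·0.02455) = 0.0436 W/m·K

k = 0.0436 W/m·K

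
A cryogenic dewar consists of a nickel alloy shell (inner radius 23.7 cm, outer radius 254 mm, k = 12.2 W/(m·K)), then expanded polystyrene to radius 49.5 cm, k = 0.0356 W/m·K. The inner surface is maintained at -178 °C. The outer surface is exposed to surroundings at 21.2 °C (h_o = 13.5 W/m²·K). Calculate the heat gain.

Resistance network (inner→outer):
  R_nickel alloy = (1/0.237 − 1/0.254)/(4πk) = 0.2824/(4π·12.2) = 0.001842 K/W
  R_expanded polystyrene = (1/0.254 − 1/0.495)/(4πk) = 1.917/(4π·0.0356) = 4.285 K/W
  R_conv,out = 1/(4πr²h) = 1/(4π·0.495²·13.5) = 0.02406 K/W
ΣR = 0.001842 + 4.285 + 0.02406 = 4.311 K/W
Q = ΔT/ΣR = (-178 °C − 21.2 °C)/4.311 = -46.2 W
(Negative Q ⇒ heat flows inward; heat gain = 46.2 W.)

Q = 46.2 W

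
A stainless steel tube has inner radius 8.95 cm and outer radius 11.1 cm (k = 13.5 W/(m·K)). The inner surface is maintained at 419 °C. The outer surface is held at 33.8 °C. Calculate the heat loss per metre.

Q' = 2πk·ΔT/ln(r₂/r₁) = 2π × 13.5 × 385.2 / ln(0.111/0.0895) = 1.52×10^5 W/m

Q' = 152 kW/m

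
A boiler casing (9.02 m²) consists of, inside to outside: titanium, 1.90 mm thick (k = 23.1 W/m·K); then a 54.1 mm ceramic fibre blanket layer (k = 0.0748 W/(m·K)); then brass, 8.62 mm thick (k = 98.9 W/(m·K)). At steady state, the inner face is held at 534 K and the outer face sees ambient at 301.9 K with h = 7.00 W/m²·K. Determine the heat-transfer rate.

Q = 2.42 kW

Series thermal resistances, inner to outer:
  R_titanium = L/(kA) = 0.00190/(23.1·9.02) = 9.119×10^-6 K/W
  R_ceramic fibre blanket = L/(kA) = 0.0541/(0.0748·9.02) = 0.08018 K/W
  R_brass = L/(kA) = 0.00862/(98.9·9.02) = 9.663×10^-6 K/W
  R_conv,out = 1/(hA) = 1/(7.00·9.02) = 0.01584 K/W
ΣR = 9.119×10^-6 + 0.08018 + 9.663×10^-6 + 0.01584 = 0.09604 K/W
Q = ΔT/ΣR = (534 K − 301.9 K)/0.09604 = 2420 W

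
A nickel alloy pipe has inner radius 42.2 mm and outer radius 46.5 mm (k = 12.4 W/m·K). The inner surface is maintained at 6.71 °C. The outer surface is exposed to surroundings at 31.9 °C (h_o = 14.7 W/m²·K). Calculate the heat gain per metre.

Treat each layer as a resistance in series:
  R'_nickel alloy = ln(0.0465/0.0422)/(2πk) = 0.09703/(2π·12.4) = 0.001245 m·K/W
  R'_conv,out = 1/(2πr h) = 1/(2π·0.0465·14.7) = 0.2328 m·K/W
ΣR = 0.001245 + 0.2328 = 0.2340 m·K/W
Q' = ΔT/ΣR = (6.71 °C − 31.9 °C)/0.2340 = -108 W/m
(Negative Q' ⇒ heat flows inward; heat gain = 108 W/m.)

Q' = 108 W/m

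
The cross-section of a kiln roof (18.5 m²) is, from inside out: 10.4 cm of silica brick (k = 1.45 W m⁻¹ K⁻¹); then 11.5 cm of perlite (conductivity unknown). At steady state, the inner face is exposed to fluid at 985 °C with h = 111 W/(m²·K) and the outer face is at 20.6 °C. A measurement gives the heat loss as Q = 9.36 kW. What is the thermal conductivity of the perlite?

k = 0.0630 W/m·K

ΣR = ΔT/Q = |985 − 20.6|/9360 = 0.1030 K/W
Known resistances:
  R_conv,in = 1/(hA) = 1/(111·18.5) = 4.870×10^-4 K/W
  R_silica brick = L/(kA) = 0.104/(1.45·18.5) = 0.003877 K/W
R_perlite = ΣR − ΣR_known = 0.1030 − 0.004364 = 0.09864 K/W
L/(kA) = 0.09864 ⇒ k = 0.115/(0.09864·18.5) = 0.0630 W/m·K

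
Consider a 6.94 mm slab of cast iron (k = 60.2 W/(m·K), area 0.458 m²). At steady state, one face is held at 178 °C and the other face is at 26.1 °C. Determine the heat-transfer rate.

Q = kA·ΔT/L = 60.2 × 0.458 × |178 °C − 26.1 °C| / 0.00694 = 6.03×10^5 W

Q = 603 kW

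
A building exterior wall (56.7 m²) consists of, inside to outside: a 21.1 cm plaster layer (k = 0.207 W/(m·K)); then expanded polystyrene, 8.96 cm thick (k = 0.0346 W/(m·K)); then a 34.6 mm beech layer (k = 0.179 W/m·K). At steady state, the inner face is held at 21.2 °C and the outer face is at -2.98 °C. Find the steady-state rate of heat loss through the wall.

Treat each layer as a resistance in series:
  R_plaster = L/(kA) = 0.211/(0.207·56.7) = 0.01798 K/W
  R_expanded polystyrene = L/(kA) = 0.0896/(0.0346·56.7) = 0.04567 K/W
  R_beech = L/(kA) = 0.0346/(0.179·56.7) = 0.003409 K/W
ΣR = 0.01798 + 0.04567 + 0.003409 = 0.06706 K/W
Q = ΔT/ΣR = (21.2 °C − -2.98 °C)/0.06706 = 361 W

Q = 361 W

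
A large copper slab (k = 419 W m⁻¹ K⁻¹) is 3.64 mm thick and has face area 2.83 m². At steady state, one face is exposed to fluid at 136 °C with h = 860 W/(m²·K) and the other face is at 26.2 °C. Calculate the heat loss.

Resistance network (inner→outer):
  R_conv,in = 1/(hA) = 1/(860·2.83) = 4.109×10^-4 K/W
  R_copper = L/(kA) = 0.00364/(419·2.83) = 3.070×10^-6 K/W
ΣR = 4.109×10^-4 + 3.070×10^-6 = 4.140×10^-4 K/W
Q = ΔT/ΣR = (136 °C − 26.2 °C)/4.140×10^-4 = 2.65×10^5 W

Q = 2.65×10^5 W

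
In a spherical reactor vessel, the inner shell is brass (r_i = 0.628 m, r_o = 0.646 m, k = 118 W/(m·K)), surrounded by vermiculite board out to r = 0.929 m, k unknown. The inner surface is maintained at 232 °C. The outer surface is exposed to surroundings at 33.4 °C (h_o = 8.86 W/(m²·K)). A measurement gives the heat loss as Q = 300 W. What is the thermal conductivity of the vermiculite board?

ΣR = ΔT/Q = |232 − 33.4|/300 = 0.6620 K/W
Known resistances:
  R_brass = (1/0.628 − 1/0.646)/(4πk) = 0.04437/(4π·118) = 2.992×10^-5 K/W
  R_conv,out = 1/(4πr²h) = 1/(4π·0.929²·8.86) = 0.01041 K/W
R_vermiculite board = ΣR − ΣR_known = 0.6620 − 0.01044 = 0.6516 K/W
(1/r₁−1/r₂)/(4πk) = 0.6516 ⇒ k = 0.4716/(4π·0.6516) = 0.0576 W/m·K

k = 0.0576 W/m·K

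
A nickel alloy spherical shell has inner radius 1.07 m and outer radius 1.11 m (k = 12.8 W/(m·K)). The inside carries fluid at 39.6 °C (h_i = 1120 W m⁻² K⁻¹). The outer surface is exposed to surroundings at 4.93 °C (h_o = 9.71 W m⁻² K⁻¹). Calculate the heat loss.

Q = 5.01 kW

Resistance network (inner→outer):
  R_conv,in = 1/(4πr²h) = 1/(4π·1.07²·1120) = 6.206×10^-5 K/W
  R_nickel alloy = (1/1.07 − 1/1.11)/(4πk) = 0.03368/(4π·12.8) = 2.094×10^-4 K/W
  R_conv,out = 1/(4πr²h) = 1/(4π·1.11²·9.71) = 0.006652 K/W
ΣR = 6.206×10^-5 + 2.094×10^-4 + 0.006652 = 0.006923 K/W
Q = ΔT/ΣR = (39.6 °C − 4.93 °C)/0.006923 = 5010 W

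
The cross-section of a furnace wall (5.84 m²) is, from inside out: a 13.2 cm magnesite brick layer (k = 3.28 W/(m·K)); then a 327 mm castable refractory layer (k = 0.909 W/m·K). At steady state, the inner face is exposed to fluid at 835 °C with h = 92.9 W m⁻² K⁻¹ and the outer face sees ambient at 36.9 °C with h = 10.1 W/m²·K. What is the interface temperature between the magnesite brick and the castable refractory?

Series thermal resistances, inner to outer:
  R_conv,in = 1/(hA) = 1/(92.9·5.84) = 0.001843 K/W
  R_magnesite brick = L/(kA) = 0.132/(3.28·5.84) = 0.006891 K/W
  R_castable refractory = L/(kA) = 0.327/(0.909·5.84) = 0.06160 K/W
  R_conv,out = 1/(hA) = 1/(10.1·5.84) = 0.01695 K/W
ΣR = 0.001843 + 0.006891 + 0.06160 + 0.01695 = 0.08728 K/W
Q = ΔT/ΣR = (835 °C − 36.9 °C)/0.08728 = 9144 W
From the inner boundary to the magnesite brick/castable refractory interface, ΣR_partial = 0.008734 K/W.
T_interface = T_in − Q·ΣR_partial = 835 °C − (9144)(0.008734) = 755 °C

T = 755 °C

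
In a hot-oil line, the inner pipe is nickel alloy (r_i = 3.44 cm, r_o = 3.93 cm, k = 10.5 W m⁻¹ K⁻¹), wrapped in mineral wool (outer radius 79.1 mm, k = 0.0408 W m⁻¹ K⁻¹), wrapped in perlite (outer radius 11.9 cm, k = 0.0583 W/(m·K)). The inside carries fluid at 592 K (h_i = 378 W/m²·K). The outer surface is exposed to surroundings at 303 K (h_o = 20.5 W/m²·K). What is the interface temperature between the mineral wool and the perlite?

T = 390 K

Treat each layer as a resistance in series:
  R'_conv,in = 1/(2πr h) = 1/(2π·0.0344·378) = 0.01224 m·K/W
  R'_nickel alloy = ln(0.0393/0.0344)/(2πk) = 0.1332/(2π·10.5) = 0.002019 m·K/W
  R'_mineral wool = ln(0.0791/0.0393)/(2πk) = 0.6995/(2π·0.0408) = 2.729 m·K/W
  R'_perlite = ln(0.119/0.0791)/(2πk) = 0.4084/(2π·0.0583) = 1.115 m·K/W
  R'_conv,out = 1/(2πr h) = 1/(2π·0.119·20.5) = 0.06524 m·K/W
ΣR = 0.01224 + 0.002019 + 2.729 + 1.115 + 0.06524 = 3.923 m·K/W
Q' = ΔT/ΣR = (592 K − 303 K)/3.923 = 73.67 W/m
From the inner boundary to the mineral wool/perlite interface, ΣR_partial = 2.743 m·K/W.
T_interface = T_in − Q'·ΣR_partial = 592 K − (73.67)(2.743) = 390 K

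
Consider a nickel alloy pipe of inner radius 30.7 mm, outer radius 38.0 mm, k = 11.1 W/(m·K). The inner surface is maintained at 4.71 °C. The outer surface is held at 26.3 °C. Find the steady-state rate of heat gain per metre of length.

Q' = 7.06 kW/m

Q' = 2πk·ΔT/ln(r₂/r₁) = 2π × 11.1 × 21.59 / ln(0.0380/0.0307) = 7060 W/m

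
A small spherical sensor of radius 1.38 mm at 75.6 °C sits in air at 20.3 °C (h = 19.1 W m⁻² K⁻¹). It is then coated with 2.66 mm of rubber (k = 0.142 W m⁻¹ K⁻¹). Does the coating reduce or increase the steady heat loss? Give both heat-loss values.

increases: 0.0253 → 0.106 W

Critical radius for a sphere: r_cr = 2k/h = 0.0149 m = 1.49 cm.
Outer radius after coating: r₂ = 0.00138 + 0.00266 = 0.00404 m.
Since r₁ < r_cr and r₂ ≤ r_cr, the coating moves toward the maximum at r_cr — heat loss rises.
Bare: R = 1/(4πr₁²h) = 2188 K/W; Q = 55.3/2188 = 0.0253 W.
Coated: R = R_cond + R_conv = 522.6 K/W; Q = 55.3/522.6 = 0.106 W.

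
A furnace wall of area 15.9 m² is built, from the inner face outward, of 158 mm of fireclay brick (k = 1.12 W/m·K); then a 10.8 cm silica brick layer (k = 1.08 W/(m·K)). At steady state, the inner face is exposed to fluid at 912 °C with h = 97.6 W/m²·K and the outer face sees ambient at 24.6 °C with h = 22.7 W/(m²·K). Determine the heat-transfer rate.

Treat each layer as a resistance in series:
  R_conv,in = 1/(hA) = 1/(97.6·15.9) = 6.444×10^-4 K/W
  R_fireclay brick = L/(kA) = 0.158/(1.12·15.9) = 0.008872 K/W
  R_silica brick = L/(kA) = 0.108/(1.08·15.9) = 0.006289 K/W
  R_conv,out = 1/(hA) = 1/(22.7·15.9) = 0.002771 K/W
ΣR = 6.444×10^-4 + 0.008872 + 0.006289 + 0.002771 = 0.01858 K/W
Q = ΔT/ΣR = (912 °C − 24.6 °C)/0.01858 = 47800 W

Q = 47.8 kW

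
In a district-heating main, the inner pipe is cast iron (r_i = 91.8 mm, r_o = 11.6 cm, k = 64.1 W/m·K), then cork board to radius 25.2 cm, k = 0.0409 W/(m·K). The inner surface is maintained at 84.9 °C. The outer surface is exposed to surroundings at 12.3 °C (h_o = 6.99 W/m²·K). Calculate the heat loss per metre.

Series thermal resistances, inner to outer:
  R'_cast iron = ln(0.116/0.0918)/(2πk) = 0.2340/(2π·64.1) = 5.809×10^-4 m·K/W
  R'_cork board = ln(0.252/0.116)/(2πk) = 0.7758/(2π·0.0409) = 3.019 m·K/W
  R'_conv,out = 1/(2πr h) = 1/(2π·0.252·6.99) = 0.09035 m·K/W
ΣR = 5.809×10^-4 + 3.019 + 0.09035 = 3.110 m·K/W
Q' = ΔT/ΣR = (84.9 °C − 12.3 °C)/3.110 = 23.3 W/m

Q' = 23.3 W/m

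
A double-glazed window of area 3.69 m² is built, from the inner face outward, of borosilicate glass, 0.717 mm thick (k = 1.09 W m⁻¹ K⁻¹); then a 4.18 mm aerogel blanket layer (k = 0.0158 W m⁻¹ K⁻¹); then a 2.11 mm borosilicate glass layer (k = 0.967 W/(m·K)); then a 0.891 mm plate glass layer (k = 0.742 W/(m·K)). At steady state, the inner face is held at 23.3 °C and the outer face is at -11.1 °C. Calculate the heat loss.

Treat each layer as a resistance in series:
  R_borosilicate glass = L/(kA) = 7.17×10^-4/(1.09·3.69) = 1.783×10^-4 K/W
  R_aerogel blanket = L/(kA) = 0.00418/(0.0158·3.69) = 0.07170 K/W
  R_borosilicate glass = L/(kA) = 0.00211/(0.967·3.69) = 5.913×10^-4 K/W
  R_plate glass = L/(kA) = 8.91×10^-4/(0.742·3.69) = 3.254×10^-4 K/W
ΣR = 1.783×10^-4 + 0.07170 + 5.913×10^-4 + 3.254×10^-4 = 0.07279 K/W
Q = ΔT/ΣR = (23.3 °C − -11.1 °C)/0.07279 = 473 W

Q = 473 W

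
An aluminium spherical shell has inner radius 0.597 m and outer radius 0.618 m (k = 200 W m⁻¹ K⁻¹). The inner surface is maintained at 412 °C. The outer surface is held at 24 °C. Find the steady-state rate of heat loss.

Q = 17100 kW

Q = 4πk·ΔT/(1/r₁ − 1/r₂) = 4π × 200 × 388 / (1/0.597 − 1/0.618) = 1.71×10^7 W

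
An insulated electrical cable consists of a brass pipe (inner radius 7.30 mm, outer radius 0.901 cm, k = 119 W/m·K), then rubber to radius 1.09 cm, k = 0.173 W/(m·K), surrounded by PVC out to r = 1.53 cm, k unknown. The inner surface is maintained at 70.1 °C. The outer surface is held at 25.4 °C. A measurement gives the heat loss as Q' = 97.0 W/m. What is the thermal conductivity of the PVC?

ΣR = ΔT/Q' = |70.1 − 25.4|/97.0 = 0.4608 m·K/W
Known resistances:
  R'_brass = ln(0.00901/0.00730)/(2πk) = 0.2105/(2π·119) = 2.815×10^-4 m·K/W
  R'_rubber = ln(0.0109/0.00901)/(2πk) = 0.1904/(2π·0.173) = 0.1752 m·K/W
R_PVC = ΣR − ΣR_known = 0.4608 − 0.1755 = 0.2853 m·K/W
ln(r₂/r₁)/(2πk) = 0.2853 ⇒ k = 0.3391/(2π·0.2853) = 0.189 W/m·K

k = 0.189 W/m·K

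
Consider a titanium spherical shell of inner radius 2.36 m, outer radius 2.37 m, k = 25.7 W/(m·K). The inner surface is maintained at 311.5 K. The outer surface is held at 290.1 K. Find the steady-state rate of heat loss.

Q = 4πk·ΔT/(1/r₁ − 1/r₂) = 4π × 25.7 × 21.4 / (1/2.36 − 1/2.37) = 3.87×10^6 W

Q = 3870 kW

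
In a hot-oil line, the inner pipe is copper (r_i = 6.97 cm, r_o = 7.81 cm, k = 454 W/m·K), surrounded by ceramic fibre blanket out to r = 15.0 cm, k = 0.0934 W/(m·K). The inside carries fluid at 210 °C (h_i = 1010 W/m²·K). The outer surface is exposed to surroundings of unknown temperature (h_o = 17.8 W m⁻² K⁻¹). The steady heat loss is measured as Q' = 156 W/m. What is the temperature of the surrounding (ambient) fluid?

Series resistances:
  R'_conv,in = 1/(2πr h) = 1/(2π·0.0697·1010) = 0.002261 m·K/W
  R'_copper = ln(0.0781/0.0697)/(2πk) = 0.1138/(2π·454) = 3.989×10^-5 m·K/W
  R'_ceramic fibre blanket = ln(0.150/0.0781)/(2πk) = 0.6526/(2π·0.0934) = 1.112 m·K/W
  R'_conv,out = 1/(2πr h) = 1/(2π·0.150·17.8) = 0.05961 m·K/W
ΣR = 1.174 m·K/W
ΔT = Q'·ΣR = 156 × 1.174 = 183.1 K
Heat flows outward, so T_out = T_in − ΔT = 210 − 183.1 = 26.9 °C

T_out = 26.9 °C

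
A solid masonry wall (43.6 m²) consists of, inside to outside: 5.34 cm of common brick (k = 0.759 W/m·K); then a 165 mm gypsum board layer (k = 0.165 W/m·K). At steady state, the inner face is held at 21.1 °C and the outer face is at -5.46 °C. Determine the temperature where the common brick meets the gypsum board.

T = 19.4 °C

Series thermal resistances, inner to outer:
  R_common brick = L/(kA) = 0.0534/(0.759·43.6) = 0.001614 K/W
  R_gypsum board = L/(kA) = 0.165/(0.165·43.6) = 0.02294 K/W
ΣR = 0.001614 + 0.02294 = 0.02455 K/W
Q = ΔT/ΣR = (21.1 °C − -5.46 °C)/0.02455 = 1082 W
From the inner boundary to the common brick/gypsum board interface, ΣR_partial = 0.001614 K/W.
T_interface = T_in − Q·ΣR_partial = 21.1 °C − (1082)(0.001614) = 19.4 °C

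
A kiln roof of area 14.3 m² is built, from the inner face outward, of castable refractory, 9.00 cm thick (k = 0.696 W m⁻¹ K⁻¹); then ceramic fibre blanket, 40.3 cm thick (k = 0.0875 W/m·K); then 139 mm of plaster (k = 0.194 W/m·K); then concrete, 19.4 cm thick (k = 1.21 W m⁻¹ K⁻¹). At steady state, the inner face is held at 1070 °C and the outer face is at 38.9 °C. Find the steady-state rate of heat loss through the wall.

Treat each layer as a resistance in series:
  R_castable refractory = L/(kA) = 0.0900/(0.696·14.3) = 0.009043 K/W
  R_ceramic fibre blanket = L/(kA) = 0.403/(0.0875·14.3) = 0.3221 K/W
  R_plaster = L/(kA) = 0.139/(0.194·14.3) = 0.05010 K/W
  R_concrete = L/(kA) = 0.194/(1.21·14.3) = 0.01121 K/W
ΣR = 0.009043 + 0.3221 + 0.05010 + 0.01121 = 0.3925 K/W
Q = ΔT/ΣR = (1070 °C − 38.9 °C)/0.3925 = 2630 W

Q = 2.63 kW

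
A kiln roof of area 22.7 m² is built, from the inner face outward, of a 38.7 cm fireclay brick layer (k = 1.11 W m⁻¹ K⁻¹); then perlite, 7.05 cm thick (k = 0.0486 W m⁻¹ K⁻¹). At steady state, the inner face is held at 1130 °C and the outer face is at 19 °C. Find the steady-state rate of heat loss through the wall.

Series thermal resistances, inner to outer:
  R_fireclay brick = L/(kA) = 0.387/(1.11·22.7) = 0.01536 K/W
  R_perlite = L/(kA) = 0.0705/(0.0486·22.7) = 0.06390 K/W
ΣR = 0.01536 + 0.06390 = 0.07926 K/W
Q = ΔT/ΣR = (1130 °C − 19 °C)/0.07926 = 14000 W

Q = 14.0 kW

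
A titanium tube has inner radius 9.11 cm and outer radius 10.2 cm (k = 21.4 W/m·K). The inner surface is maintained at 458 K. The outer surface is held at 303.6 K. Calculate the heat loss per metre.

Q' = 2πk·ΔT/ln(r₂/r₁) = 2π × 21.4 × 154.4 / ln(0.102/0.0911) = 1.84×10^5 W/m

Q' = 184 kW/m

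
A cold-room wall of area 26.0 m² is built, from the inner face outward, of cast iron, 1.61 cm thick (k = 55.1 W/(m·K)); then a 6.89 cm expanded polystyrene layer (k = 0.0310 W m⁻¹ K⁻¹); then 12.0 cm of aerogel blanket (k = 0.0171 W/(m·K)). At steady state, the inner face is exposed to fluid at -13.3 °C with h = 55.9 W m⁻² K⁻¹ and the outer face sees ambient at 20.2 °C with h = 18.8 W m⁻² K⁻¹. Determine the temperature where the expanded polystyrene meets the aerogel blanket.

Resistance network (inner→outer):
  R_conv,in = 1/(hA) = 1/(55.9·26.0) = 6.880×10^-4 K/W
  R_cast iron = L/(kA) = 0.0161/(55.1·26.0) = 1.124×10^-5 K/W
  R_expanded polystyrene = L/(kA) = 0.0689/(0.0310·26.0) = 0.08548 K/W
  R_aerogel blanket = L/(kA) = 0.120/(0.0171·26.0) = 0.2699 K/W
  R_conv,out = 1/(hA) = 1/(18.8·26.0) = 0.002046 K/W
ΣR = 6.880×10^-4 + 1.124×10^-5 + 0.08548 + 0.2699 + 0.002046 = 0.3581 K/W
Q = ΔT/ΣR = (-13.3 °C − 20.2 °C)/0.3581 = -93.55 W
From the inner boundary to the expanded polystyrene/aerogel blanket interface, ΣR_partial = 0.08618 K/W.
T_interface = T_in − Q·ΣR_partial = -13.3 °C − (-93.55)(0.08618) = -5.24 °C

T = -5.24 °C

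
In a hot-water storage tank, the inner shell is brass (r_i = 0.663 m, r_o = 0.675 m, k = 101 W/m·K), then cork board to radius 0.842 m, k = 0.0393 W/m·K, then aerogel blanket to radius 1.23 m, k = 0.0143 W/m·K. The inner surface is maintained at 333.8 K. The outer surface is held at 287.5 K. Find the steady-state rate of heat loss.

Q = 17.3 W

Resistance network (inner→outer):
  R_brass = (1/0.663 − 1/0.675)/(4πk) = 0.02681/(4π·101) = 2.113×10^-5 K/W
  R_cork board = (1/0.675 − 1/0.842)/(4πk) = 0.2938/(4π·0.0393) = 0.5950 K/W
  R_aerogel blanket = (1/0.842 − 1/1.23)/(4πk) = 0.3746/(4π·0.0143) = 2.085 K/W
ΣR = 2.113×10^-5 + 0.5950 + 2.085 = 2.680 K/W
Q = ΔT/ΣR = (333.8 K − 287.5 K)/2.680 = 17.3 W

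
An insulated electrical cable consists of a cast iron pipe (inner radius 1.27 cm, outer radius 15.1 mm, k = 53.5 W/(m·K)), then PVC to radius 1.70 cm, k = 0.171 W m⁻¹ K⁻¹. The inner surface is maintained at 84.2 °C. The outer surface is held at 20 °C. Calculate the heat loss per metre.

Treat each layer as a resistance in series:
  R'_cast iron = ln(0.0151/0.0127)/(2πk) = 0.1731/(2π·53.5) = 5.149×10^-4 m·K/W
  R'_PVC = ln(0.0170/0.0151)/(2πk) = 0.1185/(2π·0.171) = 0.1103 m·K/W
ΣR = 5.149×10^-4 + 0.1103 = 0.1108 m·K/W
Q' = ΔT/ΣR = (84.2 °C − 20 °C)/0.1108 = 579 W/m

Q' = 579 W/m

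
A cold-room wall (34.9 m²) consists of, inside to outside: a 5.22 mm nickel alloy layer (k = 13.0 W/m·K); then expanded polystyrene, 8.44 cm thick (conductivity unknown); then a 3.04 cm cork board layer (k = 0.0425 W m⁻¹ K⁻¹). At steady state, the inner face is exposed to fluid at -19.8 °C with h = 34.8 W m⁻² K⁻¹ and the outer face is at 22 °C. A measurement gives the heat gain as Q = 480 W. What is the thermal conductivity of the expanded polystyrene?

k = 0.0368 W/m·K

ΣR = ΔT/Q = |-19.8 − 22|/480 = 0.08708 K/W
Known resistances:
  R_conv,in = 1/(hA) = 1/(34.8·34.9) = 8.234×10^-4 K/W
  R_nickel alloy = L/(kA) = 0.00522/(13.0·34.9) = 1.151×10^-5 K/W
  R_cork board = L/(kA) = 0.0304/(0.0425·34.9) = 0.02050 K/W
R_expanded polystyrene = ΣR − ΣR_known = 0.08708 − 0.02133 = 0.06575 K/W
L/(kA) = 0.06575 ⇒ k = 0.0844/(0.06575·34.9) = 0.0368 W/m·K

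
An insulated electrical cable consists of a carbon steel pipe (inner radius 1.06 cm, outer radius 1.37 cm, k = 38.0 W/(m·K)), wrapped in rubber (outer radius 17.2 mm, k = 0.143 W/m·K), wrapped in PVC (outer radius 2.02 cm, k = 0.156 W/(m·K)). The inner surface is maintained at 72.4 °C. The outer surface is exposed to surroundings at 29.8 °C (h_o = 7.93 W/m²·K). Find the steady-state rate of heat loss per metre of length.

Q' = 30.2 W/m

Resistance network (inner→outer):
  R'_carbon steel = ln(0.0137/0.0106)/(2πk) = 0.2565/(2π·38.0) = 0.001074 m·K/W
  R'_rubber = ln(0.0172/0.0137)/(2πk) = 0.2275/(2π·0.143) = 0.2532 m·K/W
  R'_PVC = ln(0.0202/0.0172)/(2πk) = 0.1608/(2π·0.156) = 0.1640 m·K/W
  R'_conv,out = 1/(2πr h) = 1/(2π·0.0202·7.93) = 0.9936 m·K/W
ΣR = 0.001074 + 0.2532 + 0.1640 + 0.9936 = 1.412 m·K/W
Q' = ΔT/ΣR = (72.4 °C − 29.8 °C)/1.412 = 30.2 W/m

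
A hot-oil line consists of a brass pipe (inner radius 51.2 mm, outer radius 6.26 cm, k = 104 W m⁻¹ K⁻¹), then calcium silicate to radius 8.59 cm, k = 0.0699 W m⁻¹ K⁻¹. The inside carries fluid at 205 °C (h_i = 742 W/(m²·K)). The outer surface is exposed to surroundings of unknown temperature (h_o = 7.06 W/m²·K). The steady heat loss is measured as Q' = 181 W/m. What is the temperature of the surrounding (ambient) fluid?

T_out = 26.3 °C

Series resistances:
  R'_conv,in = 1/(2πr h) = 1/(2π·0.0512·742) = 0.004189 m·K/W
  R'_brass = ln(0.0626/0.0512)/(2πk) = 0.2010/(2π·104) = 3.076×10^-4 m·K/W
  R'_calcium silicate = ln(0.0859/0.0626)/(2πk) = 0.3164/(2π·0.0699) = 0.7205 m·K/W
  R'_conv,out = 1/(2πr h) = 1/(2π·0.0859·7.06) = 0.2624 m·K/W
ΣR = 0.9874 m·K/W
ΔT = Q'·ΣR = 181 × 0.9874 = 178.7 K
Heat flows outward, so T_out = T_in − ΔT = 205 − 178.7 = 26.3 °C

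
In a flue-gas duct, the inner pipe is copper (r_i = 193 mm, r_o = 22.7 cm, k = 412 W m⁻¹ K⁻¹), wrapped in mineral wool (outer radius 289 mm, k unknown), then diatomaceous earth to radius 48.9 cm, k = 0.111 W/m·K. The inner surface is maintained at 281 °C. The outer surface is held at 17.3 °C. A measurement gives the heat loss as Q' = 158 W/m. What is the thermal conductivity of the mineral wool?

k = 0.0420 W/m·K

ΣR = ΔT/Q' = |281 − 17.3|/158 = 1.669 m·K/W
Known resistances:
  R'_copper = ln(0.227/0.193)/(2πk) = 0.1623/(2π·412) = 6.268×10^-5 m·K/W
  R'_diatomaceous earth = ln(0.489/0.289)/(2πk) = 0.5259/(2π·0.111) = 0.7541 m·K/W
R_mineral wool = ΣR − ΣR_known = 1.669 − 0.7542 = 0.9148 m·K/W
ln(r₂/r₁)/(2πk) = 0.9148 ⇒ k = 0.2415/(2π·0.9148) = 0.0420 W/m·K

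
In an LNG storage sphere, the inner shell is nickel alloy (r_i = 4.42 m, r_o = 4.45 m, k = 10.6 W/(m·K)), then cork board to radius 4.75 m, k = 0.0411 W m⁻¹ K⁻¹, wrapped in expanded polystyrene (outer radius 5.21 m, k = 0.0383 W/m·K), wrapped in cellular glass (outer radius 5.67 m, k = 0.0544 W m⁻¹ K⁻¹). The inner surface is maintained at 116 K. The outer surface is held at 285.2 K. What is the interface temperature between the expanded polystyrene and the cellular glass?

Resistance network (inner→outer):
  R_nickel alloy = (1/4.42 − 1/4.45)/(4πk) = 0.001525/(4π·10.6) = 1.145×10^-5 K/W
  R_cork board = (1/4.45 − 1/4.75)/(4πk) = 0.01419/(4π·0.0411) = 0.02748 K/W
  R_expanded polystyrene = (1/4.75 − 1/5.21)/(4πk) = 0.01859/(4π·0.0383) = 0.03862 K/W
  R_cellular glass = (1/5.21 − 1/5.67)/(4πk) = 0.01557/(4π·0.0544) = 0.02278 K/W
ΣR = 1.145×10^-5 + 0.02748 + 0.03862 + 0.02278 = 0.08889 K/W
Q = ΔT/ΣR = (116 K − 285.2 K)/0.08889 = -1903 W
From the inner boundary to the expanded polystyrene/cellular glass interface, ΣR_partial = 0.06611 K/W.
T_interface = T_in − Q·ΣR_partial = 116 K − (-1903)(0.06611) = 241.8 K

T = 241.8 K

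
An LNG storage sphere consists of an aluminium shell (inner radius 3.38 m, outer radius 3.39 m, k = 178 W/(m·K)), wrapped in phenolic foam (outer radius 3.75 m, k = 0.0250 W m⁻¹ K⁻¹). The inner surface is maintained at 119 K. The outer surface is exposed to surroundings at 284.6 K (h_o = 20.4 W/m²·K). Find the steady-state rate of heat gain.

Resistance network (inner→outer):
  R_aluminium = (1/3.38 − 1/3.39)/(4πk) = 8.727×10^-4/(4π·178) = 3.902×10^-7 K/W
  R_phenolic foam = (1/3.39 − 1/3.75)/(4πk) = 0.02832/(4π·0.0250) = 0.09014 K/W
  R_conv,out = 1/(4πr²h) = 1/(4π·3.75²·20.4) = 2.774×10^-4 K/W
ΣR = 3.902×10^-7 + 0.09014 + 2.774×10^-4 = 0.09042 K/W
Q = ΔT/ΣR = (119 K − 284.6 K)/0.09042 = -1830 W
(Negative Q ⇒ heat flows inward; heat gain = 1830 W.)

Q = 1830 W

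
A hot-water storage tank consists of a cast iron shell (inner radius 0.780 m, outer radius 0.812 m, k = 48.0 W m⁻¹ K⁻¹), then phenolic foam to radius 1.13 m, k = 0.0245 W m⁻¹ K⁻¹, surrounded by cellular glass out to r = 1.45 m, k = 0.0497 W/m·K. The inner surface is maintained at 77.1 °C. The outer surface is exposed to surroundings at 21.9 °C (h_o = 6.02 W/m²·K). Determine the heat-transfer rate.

Q = 38.2 W

Treat each layer as a resistance in series:
  R_cast iron = (1/0.780 − 1/0.812)/(4πk) = 0.05052/(4π·48.0) = 8.376×10^-5 K/W
  R_phenolic foam = (1/0.812 − 1/1.13)/(4πk) = 0.3466/(4π·0.0245) = 1.126 K/W
  R_cellular glass = (1/1.13 − 1/1.45)/(4πk) = 0.1953/(4π·0.0497) = 0.3127 K/W
  R_conv,out = 1/(4πr²h) = 1/(4π·1.45²·6.02) = 0.006287 K/W
ΣR = 8.376×10^-5 + 1.126 + 0.3127 + 0.006287 = 1.445 K/W
Q = ΔT/ΣR = (77.1 °C − 21.9 °C)/1.445 = 38.2 W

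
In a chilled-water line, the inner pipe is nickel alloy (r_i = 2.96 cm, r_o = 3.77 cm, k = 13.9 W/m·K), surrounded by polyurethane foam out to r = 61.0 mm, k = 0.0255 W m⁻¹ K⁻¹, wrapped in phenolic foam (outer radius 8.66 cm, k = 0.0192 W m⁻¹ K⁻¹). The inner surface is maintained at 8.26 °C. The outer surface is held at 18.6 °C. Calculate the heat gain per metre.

Q' = 1.75 W/m

Resistance network (inner→outer):
  R'_nickel alloy = ln(0.0377/0.0296)/(2πk) = 0.2419/(2π·13.9) = 0.002770 m·K/W
  R'_polyurethane foam = ln(0.0610/0.0377)/(2πk) = 0.4812/(2π·0.0255) = 3.003 m·K/W
  R'_phenolic foam = ln(0.0866/0.0610)/(2πk) = 0.3504/(2π·0.0192) = 2.905 m·K/W
ΣR = 0.002770 + 3.003 + 2.905 = 5.911 m·K/W
Q' = ΔT/ΣR = (8.26 °C − 18.6 °C)/5.911 = -1.75 W/m
(Negative Q' ⇒ heat flows inward; heat gain = 1.75 W/m.)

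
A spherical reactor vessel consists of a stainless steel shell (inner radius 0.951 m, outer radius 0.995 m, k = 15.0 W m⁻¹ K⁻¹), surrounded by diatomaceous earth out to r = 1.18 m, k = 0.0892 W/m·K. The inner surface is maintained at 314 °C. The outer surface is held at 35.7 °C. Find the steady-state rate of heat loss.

Q = 1980 W

Treat each layer as a resistance in series:
  R_stainless steel = (1/0.951 − 1/0.995)/(4πk) = 0.04650/(4π·15.0) = 2.467×10^-4 K/W
  R_diatomaceous earth = (1/0.995 − 1/1.18)/(4πk) = 0.1576/(4π·0.0892) = 0.1406 K/W
ΣR = 2.467×10^-4 + 0.1406 = 0.1408 K/W
Q = ΔT/ΣR = (314 °C − 35.7 °C)/0.1408 = 1980 W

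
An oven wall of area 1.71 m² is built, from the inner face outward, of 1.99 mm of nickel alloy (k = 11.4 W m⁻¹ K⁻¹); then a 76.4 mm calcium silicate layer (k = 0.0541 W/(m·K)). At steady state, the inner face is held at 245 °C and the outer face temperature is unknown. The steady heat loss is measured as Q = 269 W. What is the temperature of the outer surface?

Sum the resistances:
  R_nickel alloy = L/(kA) = 0.00199/(11.4·1.71) = 1.021×10^-4 K/W
  R_calcium silicate = L/(kA) = 0.0764/(0.0541·1.71) = 0.8258 K/W
ΣR = 0.8259 K/W
ΔT = Q·ΣR = 269 × 0.8259 = 222.2 K
Heat flows outward, so T_out = T_in − ΔT = 245 − 222.2 = 22.8 °C

T_out = 22.8 °C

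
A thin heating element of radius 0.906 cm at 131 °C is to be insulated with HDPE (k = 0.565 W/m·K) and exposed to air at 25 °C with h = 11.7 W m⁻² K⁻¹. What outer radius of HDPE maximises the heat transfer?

For a cylinder, r_cr = k_ins/h = 0.565/11.7 = 0.0483 m = 4.83 cm

r_cr = 4.83 cm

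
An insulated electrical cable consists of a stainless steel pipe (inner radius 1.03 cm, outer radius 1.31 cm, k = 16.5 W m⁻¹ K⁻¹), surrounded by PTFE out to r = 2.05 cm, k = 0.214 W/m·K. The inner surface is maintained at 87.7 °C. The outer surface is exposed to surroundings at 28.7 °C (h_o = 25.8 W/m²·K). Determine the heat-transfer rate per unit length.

Resistance network (inner→outer):
  R'_stainless steel = ln(0.0131/0.0103)/(2πk) = 0.2405/(2π·16.5) = 0.002319 m·K/W
  R'_PTFE = ln(0.0205/0.0131)/(2πk) = 0.4478/(2π·0.214) = 0.3330 m·K/W
  R'_conv,out = 1/(2πr h) = 1/(2π·0.0205·25.8) = 0.3009 m·K/W
ΣR = 0.002319 + 0.3330 + 0.3009 = 0.6362 m·K/W
Q' = ΔT/ΣR = (87.7 °C − 28.7 °C)/0.6362 = 92.7 W/m

Q' = 92.7 W/m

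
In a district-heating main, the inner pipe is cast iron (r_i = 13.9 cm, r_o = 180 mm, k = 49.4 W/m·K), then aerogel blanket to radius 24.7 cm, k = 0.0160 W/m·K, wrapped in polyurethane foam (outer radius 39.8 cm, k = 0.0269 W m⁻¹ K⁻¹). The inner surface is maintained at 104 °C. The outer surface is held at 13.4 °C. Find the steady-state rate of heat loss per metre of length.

Q' = 15.2 W/m

Series thermal resistances, inner to outer:
  R'_cast iron = ln(0.180/0.139)/(2πk) = 0.2585/(2π·49.4) = 8.328×10^-4 m·K/W
  R'_aerogel blanket = ln(0.247/0.180)/(2πk) = 0.3164/(2π·0.0160) = 3.148 m·K/W
  R'_polyurethane foam = ln(0.398/0.247)/(2πk) = 0.4771/(2π·0.0269) = 2.823 m·K/W
ΣR = 8.328×10^-4 + 3.148 + 2.823 = 5.972 m·K/W
Q' = ΔT/ΣR = (104 °C − 13.4 °C)/5.972 = 15.2 W/m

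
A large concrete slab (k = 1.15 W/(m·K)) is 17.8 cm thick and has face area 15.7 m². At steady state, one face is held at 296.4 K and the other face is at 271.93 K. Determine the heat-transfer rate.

Q = 2.48 kW

Q = kA·ΔT/L = 1.15 × 15.7 × |296.4 K − 271.93 K| / 0.178 = 2480 W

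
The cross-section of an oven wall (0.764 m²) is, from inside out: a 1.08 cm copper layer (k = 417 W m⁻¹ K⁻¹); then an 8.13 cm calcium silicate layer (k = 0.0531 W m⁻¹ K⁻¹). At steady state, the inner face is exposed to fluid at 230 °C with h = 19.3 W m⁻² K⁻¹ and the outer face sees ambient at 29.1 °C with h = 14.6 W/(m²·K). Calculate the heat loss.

Series thermal resistances, inner to outer:
  R_conv,in = 1/(hA) = 1/(19.3·0.764) = 0.06782 K/W
  R_copper = L/(kA) = 0.0108/(417·0.764) = 3.390×10^-5 K/W
  R_calcium silicate = L/(kA) = 0.0813/(0.0531·0.764) = 2.004 K/W
  R_conv,out = 1/(hA) = 1/(14.6·0.764) = 0.08965 K/W
ΣR = 0.06782 + 3.390×10^-5 + 2.004 + 0.08965 = 2.162 K/W
Q = ΔT/ΣR = (230 °C − 29.1 °C)/2.162 = 92.9 W

Q = 92.9 W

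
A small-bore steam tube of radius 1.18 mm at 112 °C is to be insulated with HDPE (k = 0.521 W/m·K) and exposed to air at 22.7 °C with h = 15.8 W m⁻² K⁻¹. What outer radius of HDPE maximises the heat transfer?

r_cr = 3.30 cm

For a cylinder, r_cr = k_ins/h = 0.521/15.8 = 0.0330 m = 3.30 cm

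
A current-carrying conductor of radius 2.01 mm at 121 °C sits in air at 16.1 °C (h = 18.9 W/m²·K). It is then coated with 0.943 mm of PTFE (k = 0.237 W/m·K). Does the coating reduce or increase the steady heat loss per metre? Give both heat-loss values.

Critical radius for a cylinder: r_cr = k/h = 0.0125 m = 1.25 cm.
Outer radius after coating: r₂ = 0.00201 + 9.43×10^-4 = 0.002953 m.
Since r₁ < r_cr and r₂ ≤ r_cr, the coating moves toward the maximum at r_cr — heat loss rises.
Bare: R = 1/(2πr₁h) = 4.190 m·K/W; Q = 104.9/4.190 = 25.0 W/m.
Coated: R = R_cond + R_conv = 3.110 m·K/W; Q = 104.9/3.110 = 33.7 W/m.

increases: 25.0 → 33.7 W/m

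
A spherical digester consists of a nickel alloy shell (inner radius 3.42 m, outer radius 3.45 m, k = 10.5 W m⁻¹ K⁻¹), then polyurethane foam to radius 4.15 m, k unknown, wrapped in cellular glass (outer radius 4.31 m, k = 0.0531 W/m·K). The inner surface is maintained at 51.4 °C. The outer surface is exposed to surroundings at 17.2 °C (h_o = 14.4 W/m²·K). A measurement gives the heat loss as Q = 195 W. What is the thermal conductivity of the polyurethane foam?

ΣR = ΔT/Q = |51.4 − 17.2|/195 = 0.1754 K/W
Known resistances:
  R_nickel alloy = (1/3.42 − 1/3.45)/(4πk) = 0.002543/(4π·10.5) = 1.927×10^-5 K/W
  R_cellular glass = (1/4.15 − 1/4.31)/(4πk) = 0.008945/(4π·0.0531) = 0.01341 K/W
  R_conv,out = 1/(4πr²h) = 1/(4π·4.31²·14.4) = 2.975×10^-4 K/W
R_polyurethane foam = ΣR − ΣR_known = 0.1754 − 0.01373 = 0.1617 K/W
(1/r₁−1/r₂)/(4πk) = 0.1617 ⇒ k = 0.04889/(4π·0.1617) = 0.0241 W/m·K

k = 0.0241 W/m·K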